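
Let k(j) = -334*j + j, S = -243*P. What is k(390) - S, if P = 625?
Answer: 22005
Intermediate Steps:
S = -151875 (S = -243*625 = -151875)
k(j) = -333*j
k(390) - S = -333*390 - 1*(-151875) = -129870 + 151875 = 22005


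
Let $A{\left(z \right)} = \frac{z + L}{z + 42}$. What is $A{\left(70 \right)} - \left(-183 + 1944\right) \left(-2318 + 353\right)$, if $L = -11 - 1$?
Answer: $\frac{193780469}{56} \approx 3.4604 \cdot 10^{6}$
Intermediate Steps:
$L = -12$ ($L = -11 - 1 = -12$)
$A{\left(z \right)} = \frac{-12 + z}{42 + z}$ ($A{\left(z \right)} = \frac{z - 12}{z + 42} = \frac{-12 + z}{42 + z}$)
$A{\left(70 \right)} - \left(-183 + 1944\right) \left(-2318 + 353\right) = \frac{-12 + 70}{42 + 70} - \left(-183 + 1944\right) \left(-2318 + 353\right) = \frac{1}{112} \cdot 58 - 1761 \left(-1965\right) = \frac{1}{112} \cdot 58 - -3460365 = \frac{29}{56} + 3460365 = \frac{193780469}{56}$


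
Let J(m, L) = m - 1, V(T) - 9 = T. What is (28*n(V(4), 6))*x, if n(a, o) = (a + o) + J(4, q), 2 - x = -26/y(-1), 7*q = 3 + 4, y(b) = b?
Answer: -14784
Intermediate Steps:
V(T) = 9 + T
q = 1 (q = (3 + 4)/7 = (1/7)*7 = 1)
J(m, L) = -1 + m
x = -24 (x = 2 - (-26)/(-1) = 2 - (-26)*(-1) = 2 - 1*26 = 2 - 26 = -24)
n(a, o) = 3 + a + o (n(a, o) = (a + o) + (-1 + 4) = (a + o) + 3 = 3 + a + o)
(28*n(V(4), 6))*x = (28*(3 + (9 + 4) + 6))*(-24) = (28*(3 + 13 + 6))*(-24) = (28*22)*(-24) = 616*(-24) = -14784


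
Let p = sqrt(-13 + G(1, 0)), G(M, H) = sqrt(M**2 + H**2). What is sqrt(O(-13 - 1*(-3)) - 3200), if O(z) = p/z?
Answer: sqrt(-80000 - 5*I*sqrt(3))/5 ≈ 0.0030619 - 56.569*I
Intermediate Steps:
G(M, H) = sqrt(H**2 + M**2)
p = 2*I*sqrt(3) (p = sqrt(-13 + sqrt(0**2 + 1**2)) = sqrt(-13 + sqrt(0 + 1)) = sqrt(-13 + sqrt(1)) = sqrt(-13 + 1) = sqrt(-12) = 2*I*sqrt(3) ≈ 3.4641*I)
O(z) = 2*I*sqrt(3)/z (O(z) = (2*I*sqrt(3))/z = 2*I*sqrt(3)/z)
sqrt(O(-13 - 1*(-3)) - 3200) = sqrt(2*I*sqrt(3)/(-13 - 1*(-3)) - 3200) = sqrt(2*I*sqrt(3)/(-13 + 3) - 3200) = sqrt(2*I*sqrt(3)/(-10) - 3200) = sqrt(2*I*sqrt(3)*(-1/10) - 3200) = sqrt(-I*sqrt(3)/5 - 3200) = sqrt(-3200 - I*sqrt(3)/5)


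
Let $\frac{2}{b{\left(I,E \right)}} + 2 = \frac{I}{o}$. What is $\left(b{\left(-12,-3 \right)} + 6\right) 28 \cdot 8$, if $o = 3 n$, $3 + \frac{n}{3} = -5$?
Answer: $\frac{12096}{11} \approx 1099.6$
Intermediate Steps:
$n = -24$ ($n = -9 + 3 \left(-5\right) = -9 - 15 = -24$)
$o = -72$ ($o = 3 \left(-24\right) = -72$)
$b{\left(I,E \right)} = \frac{2}{-2 - \frac{I}{72}}$ ($b{\left(I,E \right)} = \frac{2}{-2 + \frac{I}{-72}} = \frac{2}{-2 + I \left(- \frac{1}{72}\right)} = \frac{2}{-2 - \frac{I}{72}}$)
$\left(b{\left(-12,-3 \right)} + 6\right) 28 \cdot 8 = \left(- \frac{144}{144 - 12} + 6\right) 28 \cdot 8 = \left(- \frac{144}{132} + 6\right) 224 = \left(\left(-144\right) \frac{1}{132} + 6\right) 224 = \left(- \frac{12}{11} + 6\right) 224 = \frac{54}{11} \cdot 224 = \frac{12096}{11}$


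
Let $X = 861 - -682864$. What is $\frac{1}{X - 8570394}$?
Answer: $- \frac{1}{7886669} \approx -1.268 \cdot 10^{-7}$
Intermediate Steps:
$X = 683725$ ($X = 861 + 682864 = 683725$)
$\frac{1}{X - 8570394} = \frac{1}{683725 - 8570394} = \frac{1}{-7886669} = - \frac{1}{7886669}$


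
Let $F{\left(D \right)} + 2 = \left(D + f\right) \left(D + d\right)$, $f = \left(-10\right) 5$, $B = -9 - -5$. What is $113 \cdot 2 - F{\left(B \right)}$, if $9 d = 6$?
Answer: $48$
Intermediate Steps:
$d = \frac{2}{3}$ ($d = \frac{1}{9} \cdot 6 = \frac{2}{3} \approx 0.66667$)
$B = -4$ ($B = -9 + 5 = -4$)
$f = -50$
$F{\left(D \right)} = -2 + \left(-50 + D\right) \left(\frac{2}{3} + D\right)$ ($F{\left(D \right)} = -2 + \left(D - 50\right) \left(D + \frac{2}{3}\right) = -2 + \left(-50 + D\right) \left(\frac{2}{3} + D\right)$)
$113 \cdot 2 - F{\left(B \right)} = 113 \cdot 2 - \left(- \frac{106}{3} + \left(-4\right)^{2} - - \frac{592}{3}\right) = 226 - \left(- \frac{106}{3} + 16 + \frac{592}{3}\right) = 226 - 178 = 48$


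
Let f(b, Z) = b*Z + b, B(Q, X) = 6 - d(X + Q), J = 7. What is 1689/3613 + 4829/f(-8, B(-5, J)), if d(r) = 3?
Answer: -17393129/115616 ≈ -150.44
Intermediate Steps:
B(Q, X) = 3 (B(Q, X) = 6 - 1*3 = 6 - 3 = 3)
f(b, Z) = b + Z*b (f(b, Z) = Z*b + b = b + Z*b)
1689/3613 + 4829/f(-8, B(-5, J)) = 1689/3613 + 4829/((-8*(1 + 3))) = 1689*(1/3613) + 4829/((-8*4)) = 1689/3613 + 4829/(-32) = 1689/3613 + 4829*(-1/32) = 1689/3613 - 4829/32 = -17393129/115616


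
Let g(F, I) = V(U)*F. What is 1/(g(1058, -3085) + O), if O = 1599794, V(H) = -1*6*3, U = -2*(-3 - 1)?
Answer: 1/1580750 ≈ 6.3261e-7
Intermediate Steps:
U = 8 (U = -2*(-4) = 8)
V(H) = -18 (V(H) = -6*3 = -18)
g(F, I) = -18*F
1/(g(1058, -3085) + O) = 1/(-18*1058 + 1599794) = 1/(-19044 + 1599794) = 1/1580750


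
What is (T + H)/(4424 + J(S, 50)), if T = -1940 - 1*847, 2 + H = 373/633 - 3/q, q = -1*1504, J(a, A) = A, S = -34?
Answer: -2654654357/4259391168 ≈ -0.62325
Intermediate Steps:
q = -1504
H = -1341173/952032 (H = -2 + (373/633 - 3/(-1504)) = -2 + (373*(1/633) - 3*(-1/1504)) = -2 + (373/633 + 3/1504) = -2 + 562891/952032 = -1341173/952032 ≈ -1.4087)
T = -2787 (T = -1940 - 847 = -2787)
(T + H)/(4424 + J(S, 50)) = (-2787 - 1341173/952032)/(4424 + 50) = -2654654357/952032/4474 = -2654654357/952032*1/4474 = -2654654357/4259391168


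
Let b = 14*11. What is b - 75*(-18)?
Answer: 1504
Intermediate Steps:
b = 154
b - 75*(-18) = 154 - 75*(-18) = 154 + 1350 = 1504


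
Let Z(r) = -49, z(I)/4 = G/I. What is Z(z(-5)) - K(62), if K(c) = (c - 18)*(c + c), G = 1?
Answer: -5505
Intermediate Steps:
K(c) = 2*c*(-18 + c) (K(c) = (-18 + c)*(2*c) = 2*c*(-18 + c))
z(I) = 4/I (z(I) = 4*(1/I) = 4/I)
Z(z(-5)) - K(62) = -49 - 2*62*(-18 + 62) = -49 - 2*62*44 = -49 - 1*5456 = -49 - 5456 = -5505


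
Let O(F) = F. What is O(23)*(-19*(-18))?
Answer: 7866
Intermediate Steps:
O(23)*(-19*(-18)) = 23*(-19*(-18)) = 23*342 = 7866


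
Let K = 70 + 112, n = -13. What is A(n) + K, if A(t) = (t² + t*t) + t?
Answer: 507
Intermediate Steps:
A(t) = t + 2*t² (A(t) = (t² + t²) + t = 2*t² + t = t + 2*t²)
K = 182
A(n) + K = -13*(1 + 2*(-13)) + 182 = -13*(1 - 26) + 182 = -13*(-25) + 182 = 325 + 182 = 507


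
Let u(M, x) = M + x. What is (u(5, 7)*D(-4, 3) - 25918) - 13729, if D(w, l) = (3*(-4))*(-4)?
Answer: -39071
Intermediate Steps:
D(w, l) = 48 (D(w, l) = -12*(-4) = 48)
(u(5, 7)*D(-4, 3) - 25918) - 13729 = ((5 + 7)*48 - 25918) - 13729 = (12*48 - 25918) - 13729 = (576 - 25918) - 13729 = -25342 - 13729 = -39071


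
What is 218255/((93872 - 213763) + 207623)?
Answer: 218255/87732 ≈ 2.4877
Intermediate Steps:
218255/((93872 - 213763) + 207623) = 218255/(-119891 + 207623) = 218255/87732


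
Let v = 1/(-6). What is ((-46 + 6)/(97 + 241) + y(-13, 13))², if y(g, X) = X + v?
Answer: 166229449/1028196 ≈ 161.67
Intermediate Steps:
v = -⅙ (v = 1*(-⅙) = -⅙ ≈ -0.16667)
y(g, X) = -⅙ + X (y(g, X) = X - ⅙ = -⅙ + X)
((-46 + 6)/(97 + 241) + y(-13, 13))² = ((-46 + 6)/(97 + 241) + (-⅙ + 13))² = (-40/338 + 77/6)² = (-40*1/338 + 77/6)² = (-20/169 + 77/6)² = (12893/1014)² = 166229449/1028196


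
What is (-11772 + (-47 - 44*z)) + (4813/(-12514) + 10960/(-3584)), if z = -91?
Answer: -10958079021/1401568 ≈ -7818.4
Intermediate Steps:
(-11772 + (-47 - 44*z)) + (4813/(-12514) + 10960/(-3584)) = (-11772 + (-47 - 44*(-91))) + (4813/(-12514) + 10960/(-3584)) = (-11772 + (-47 + 4004)) + (4813*(-1/12514) + 10960*(-1/3584)) = (-11772 + 3957) + (-4813/12514 - 685/224) = -7815 - 4825101/1401568 = -10958079021/1401568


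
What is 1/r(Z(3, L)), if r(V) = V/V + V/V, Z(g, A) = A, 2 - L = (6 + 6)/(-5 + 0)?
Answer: ½ ≈ 0.50000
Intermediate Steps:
L = 22/5 (L = 2 - (6 + 6)/(-5 + 0) = 2 - 12/(-5) = 2 - 12*(-1)/5 = 2 - 1*(-12/5) = 2 + 12/5 = 22/5 ≈ 4.4000)
r(V) = 2 (r(V) = 1 + 1 = 2)
1/r(Z(3, L)) = 1/2 = ½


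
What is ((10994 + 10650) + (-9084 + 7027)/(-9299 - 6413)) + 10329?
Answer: 502361833/15712 ≈ 31973.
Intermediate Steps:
((10994 + 10650) + (-9084 + 7027)/(-9299 - 6413)) + 10329 = (21644 - 2057/(-15712)) + 10329 = (21644 - 2057*(-1/15712)) + 10329 = (21644 + 2057/15712) + 10329 = 340072585/15712 + 10329 = 502361833/15712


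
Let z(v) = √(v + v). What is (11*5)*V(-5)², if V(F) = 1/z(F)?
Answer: -11/2 ≈ -5.5000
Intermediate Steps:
z(v) = √2*√v (z(v) = √(2*v) = √2*√v)
V(F) = √2/(2*√F) (V(F) = 1/(√2*√F) = √2/(2*√F))
(11*5)*V(-5)² = (11*5)*(√2/(2*√(-5)))² = 55*(√2*(-I*√5/5)/2)² = 55*(-I*√10/10)² = 55*(-⅒) = -11/2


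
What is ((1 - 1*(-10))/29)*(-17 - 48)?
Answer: -715/29 ≈ -24.655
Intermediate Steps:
((1 - 1*(-10))/29)*(-17 - 48) = ((1 + 10)*(1/29))*(-65) = (11*(1/29))*(-65) = (11/29)*(-65) = -715/29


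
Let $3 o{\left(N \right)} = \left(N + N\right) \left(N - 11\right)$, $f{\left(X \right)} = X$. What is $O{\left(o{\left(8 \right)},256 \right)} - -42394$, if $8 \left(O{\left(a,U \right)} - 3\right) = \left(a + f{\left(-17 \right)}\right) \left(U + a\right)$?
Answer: $41407$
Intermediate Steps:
$o{\left(N \right)} = \frac{2 N \left(-11 + N\right)}{3}$ ($o{\left(N \right)} = \frac{\left(N + N\right) \left(N - 11\right)}{3} = \frac{2 N \left(-11 + N\right)}{3}$)
$O{\left(a,U \right)} = 3 + \frac{\left(-17 + a\right) \left(U + a\right)}{8}$ ($O{\left(a,U \right)} = 3 + \frac{\left(a - 17\right) \left(U + a\right)}{8} = 3 + \frac{\left(-17 + a\right) \left(U + a\right)}{8}$)
$O{\left(o{\left(8 \right)},256 \right)} - -42394 = \left(3 - 544 - \frac{17 \cdot \frac{2}{3} \cdot 8 \left(-11 + 8\right)}{8} + \frac{\left(\frac{2}{3} \cdot 8 \left(-11 + 8\right)\right)^{2}}{8} + \frac{1}{8} \cdot 256 \cdot \frac{2}{3} \cdot 8 \left(-11 + 8\right)\right) - -42394 = \left(3 - 544 - \frac{17 \cdot \frac{2}{3} \cdot 8 \left(-3\right)}{8} + \frac{\left(\frac{2}{3} \cdot 8 \left(-3\right)\right)^{2}}{8} + \frac{1}{8} \cdot 256 \cdot \frac{2}{3} \cdot 8 \left(-3\right)\right) + 42394 = \left(3 - 544 - -34 + \frac{\left(-16\right)^{2}}{8} + \frac{1}{8} \cdot 256 \left(-16\right)\right) + 42394 = \left(3 - 544 + 34 + \frac{1}{8} \cdot 256 - 512\right) + 42394 = \left(3 - 544 + 34 + 32 - 512\right) + 42394 = -987 + 42394 = 41407$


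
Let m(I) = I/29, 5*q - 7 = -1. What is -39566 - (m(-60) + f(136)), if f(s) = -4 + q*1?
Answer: -5736364/145 ≈ -39561.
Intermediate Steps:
q = 6/5 (q = 7/5 + (1/5)*(-1) = 7/5 - 1/5 = 6/5 ≈ 1.2000)
f(s) = -14/5 (f(s) = -4 + (6/5)*1 = -4 + 6/5 = -14/5)
m(I) = I/29 (m(I) = I*(1/29) = I/29)
-39566 - (m(-60) + f(136)) = -39566 - ((1/29)*(-60) - 14/5) = -39566 - (-60/29 - 14/5) = -39566 - 1*(-706/145) = -39566 + 706/145 = -5736364/145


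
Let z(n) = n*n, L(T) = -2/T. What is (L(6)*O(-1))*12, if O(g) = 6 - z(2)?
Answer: -8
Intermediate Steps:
z(n) = n²
O(g) = 2 (O(g) = 6 - 1*2² = 6 - 1*4 = 6 - 4 = 2)
(L(6)*O(-1))*12 = (-2/6*2)*12 = (-2*⅙*2)*12 = -⅓*2*12 = -⅔*12 = -8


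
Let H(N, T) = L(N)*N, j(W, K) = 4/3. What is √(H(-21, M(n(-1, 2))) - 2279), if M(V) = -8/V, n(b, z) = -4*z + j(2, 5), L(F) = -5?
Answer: I*√2174 ≈ 46.626*I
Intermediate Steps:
j(W, K) = 4/3 (j(W, K) = 4*(⅓) = 4/3)
n(b, z) = 4/3 - 4*z (n(b, z) = -4*z + 4/3 = 4/3 - 4*z)
H(N, T) = -5*N
√(H(-21, M(n(-1, 2))) - 2279) = √(-5*(-21) - 2279) = √(105 - 2279) = √(-2174) = I*√2174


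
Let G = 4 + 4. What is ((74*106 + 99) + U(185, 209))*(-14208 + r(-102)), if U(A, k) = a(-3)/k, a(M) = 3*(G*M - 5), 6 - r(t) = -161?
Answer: -1226740000/11 ≈ -1.1152e+8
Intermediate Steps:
G = 8
r(t) = 167 (r(t) = 6 - 1*(-161) = 6 + 161 = 167)
a(M) = -15 + 24*M (a(M) = 3*(8*M - 5) = 3*(-5 + 8*M) = -15 + 24*M)
U(A, k) = -87/k (U(A, k) = (-15 + 24*(-3))/k = (-15 - 72)/k = -87/k)
((74*106 + 99) + U(185, 209))*(-14208 + r(-102)) = ((74*106 + 99) - 87/209)*(-14208 + 167) = ((7844 + 99) - 87*1/209)*(-14041) = (7943 - 87/209)*(-14041) = (1660000/209)*(-14041) = -1226740000/11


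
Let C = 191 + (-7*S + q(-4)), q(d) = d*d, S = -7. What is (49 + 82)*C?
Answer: 33536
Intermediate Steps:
q(d) = d²
C = 256 (C = 191 + (-7*(-7) + (-4)²) = 191 + (49 + 16) = 191 + 65 = 256)
(49 + 82)*C = (49 + 82)*256 = 131*256 = 33536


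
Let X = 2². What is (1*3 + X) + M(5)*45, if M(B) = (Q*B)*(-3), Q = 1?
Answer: -668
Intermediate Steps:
X = 4
M(B) = -3*B (M(B) = (1*B)*(-3) = B*(-3) = -3*B)
(1*3 + X) + M(5)*45 = (1*3 + 4) - 3*5*45 = (3 + 4) - 15*45 = 7 - 675 = -668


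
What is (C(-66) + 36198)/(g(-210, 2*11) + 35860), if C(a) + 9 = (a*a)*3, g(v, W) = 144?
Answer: 49257/36004 ≈ 1.3681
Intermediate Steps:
C(a) = -9 + 3*a² (C(a) = -9 + (a*a)*3 = -9 + a²*3 = -9 + 3*a²)
(C(-66) + 36198)/(g(-210, 2*11) + 35860) = ((-9 + 3*(-66)²) + 36198)/(144 + 35860) = ((-9 + 3*4356) + 36198)/36004 = ((-9 + 13068) + 36198)*(1/36004) = (13059 + 36198)*(1/36004) = 49257*(1/36004) = 49257/36004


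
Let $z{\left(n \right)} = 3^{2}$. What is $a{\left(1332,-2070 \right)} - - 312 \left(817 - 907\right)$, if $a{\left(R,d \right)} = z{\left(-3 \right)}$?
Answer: $-28071$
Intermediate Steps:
$z{\left(n \right)} = 9$
$a{\left(R,d \right)} = 9$
$a{\left(1332,-2070 \right)} - - 312 \left(817 - 907\right) = 9 - - 312 \left(817 - 907\right) = 9 - \left(-312\right) \left(-90\right) = 9 - 28080 = -28071$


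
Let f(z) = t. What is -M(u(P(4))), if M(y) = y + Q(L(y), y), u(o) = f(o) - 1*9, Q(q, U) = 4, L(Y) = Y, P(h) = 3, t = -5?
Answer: 10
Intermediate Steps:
f(z) = -5
u(o) = -14 (u(o) = -5 - 1*9 = -5 - 9 = -14)
M(y) = 4 + y (M(y) = y + 4 = 4 + y)
-M(u(P(4))) = -(4 - 14) = -1*(-10) = 10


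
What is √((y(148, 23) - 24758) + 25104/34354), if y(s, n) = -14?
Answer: 2*I*√1827186593071/17177 ≈ 157.39*I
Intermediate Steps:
√((y(148, 23) - 24758) + 25104/34354) = √((-14 - 24758) + 25104/34354) = √(-24772 + 25104*(1/34354)) = √(-24772 + 12552/17177) = √(-425496092/17177) = 2*I*√1827186593071/17177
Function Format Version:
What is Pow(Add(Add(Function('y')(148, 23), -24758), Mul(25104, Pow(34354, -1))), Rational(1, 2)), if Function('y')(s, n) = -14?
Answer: Mul(Rational(2, 17177), I, Pow(1827186593071, Rational(1, 2))) ≈ Mul(157.39, I)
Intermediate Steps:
Pow(Add(Add(Function('y')(148, 23), -24758), Mul(25104, Pow(34354, -1))), Rational(1, 2)) = Pow(Add(Add(-14, -24758), Mul(25104, Pow(34354, -1))), Rational(1, 2)) = Pow(Add(-24772, Mul(25104, Rational(1, 34354))), Rational(1, 2)) = Pow(Add(-24772, Rational(12552, 17177)), Rational(1, 2)) = Pow(Rational(-425496092, 17177), Rational(1, 2)) = Mul(Rational(2, 17177), I, Pow(1827186593071, Rational(1, 2)))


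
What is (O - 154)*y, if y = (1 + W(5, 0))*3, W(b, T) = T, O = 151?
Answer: -9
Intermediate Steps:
y = 3 (y = (1 + 0)*3 = 1*3 = 3)
(O - 154)*y = (151 - 154)*3 = -3*3 = -9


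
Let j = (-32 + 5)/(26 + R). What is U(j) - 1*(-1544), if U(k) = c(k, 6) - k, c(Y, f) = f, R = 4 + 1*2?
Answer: 49627/32 ≈ 1550.8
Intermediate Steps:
R = 6 (R = 4 + 2 = 6)
j = -27/32 (j = (-32 + 5)/(26 + 6) = -27/32 ≈ -0.84375)
U(k) = 6 - k
U(j) - 1*(-1544) = (6 - 1*(-27/32)) - 1*(-1544) = (6 + 27/32) + 1544 = 219/32 + 1544 = 49627/32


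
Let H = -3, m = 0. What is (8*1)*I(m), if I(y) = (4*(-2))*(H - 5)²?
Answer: -4096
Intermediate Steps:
I(y) = -512 (I(y) = (4*(-2))*(-3 - 5)² = -8*(-8)² = -8*64 = -512)
(8*1)*I(m) = (8*1)*(-512) = 8*(-512) = -4096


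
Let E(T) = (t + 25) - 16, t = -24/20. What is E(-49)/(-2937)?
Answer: -13/4895 ≈ -0.0026558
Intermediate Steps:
t = -6/5 (t = -24*1/20 = -6/5 ≈ -1.2000)
E(T) = 39/5 (E(T) = (-6/5 + 25) - 16 = 119/5 - 16 = 39/5)
E(-49)/(-2937) = (39/5)/(-2937) = (39/5)*(-1/2937) = -13/4895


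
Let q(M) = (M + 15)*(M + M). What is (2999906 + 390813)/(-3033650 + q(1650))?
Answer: 3390719/2460850 ≈ 1.3779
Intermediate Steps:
q(M) = 2*M*(15 + M) (q(M) = (15 + M)*(2*M) = 2*M*(15 + M))
(2999906 + 390813)/(-3033650 + q(1650)) = (2999906 + 390813)/(-3033650 + 2*1650*(15 + 1650)) = 3390719/(-3033650 + 2*1650*1665) = 3390719/(-3033650 + 5494500) = 3390719/2460850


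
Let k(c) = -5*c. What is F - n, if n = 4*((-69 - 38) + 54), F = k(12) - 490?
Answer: -338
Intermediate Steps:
F = -550 (F = -5*12 - 490 = -60 - 490 = -550)
n = -212 (n = 4*(-107 + 54) = 4*(-53) = -212)
F - n = -550 - 1*(-212) = -550 + 212 = -338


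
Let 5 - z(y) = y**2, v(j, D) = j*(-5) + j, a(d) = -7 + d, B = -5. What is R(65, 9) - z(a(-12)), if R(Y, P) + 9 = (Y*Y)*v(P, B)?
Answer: -151753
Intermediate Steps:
v(j, D) = -4*j (v(j, D) = -5*j + j = -4*j)
R(Y, P) = -9 - 4*P*Y**2 (R(Y, P) = -9 + (Y*Y)*(-4*P) = -9 + Y**2*(-4*P) = -9 - 4*P*Y**2)
z(y) = 5 - y**2
R(65, 9) - z(a(-12)) = (-9 - 4*9*65**2) - (5 - (-7 - 12)**2) = (-9 - 4*9*4225) - (5 - 1*(-19)**2) = (-9 - 152100) - (5 - 1*361) = -152109 - (5 - 361) = -152109 - 1*(-356) = -152109 + 356 = -151753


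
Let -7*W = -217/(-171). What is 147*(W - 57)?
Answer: -479122/57 ≈ -8405.7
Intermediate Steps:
W = -31/171 (W = -(-31)/(-171) = -(-31)*(-1)/171 = -⅐*217/171 = -31/171 ≈ -0.18129)
147*(W - 57) = 147*(-31/171 - 57) = 147*(-9778/171) = -479122/57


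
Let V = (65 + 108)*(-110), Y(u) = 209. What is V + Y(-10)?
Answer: -18821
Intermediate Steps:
V = -19030 (V = 173*(-110) = -19030)
V + Y(-10) = -19030 + 209 = -18821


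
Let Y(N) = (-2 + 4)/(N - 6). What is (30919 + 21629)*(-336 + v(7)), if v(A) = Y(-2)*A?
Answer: -17748087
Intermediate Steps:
Y(N) = 2/(-6 + N)
v(A) = -A/4 (v(A) = (2/(-6 - 2))*A = (2/(-8))*A = (2*(-⅛))*A = -A/4)
(30919 + 21629)*(-336 + v(7)) = (30919 + 21629)*(-336 - ¼*7) = 52548*(-336 - 7/4) = 52548*(-1351/4) = -17748087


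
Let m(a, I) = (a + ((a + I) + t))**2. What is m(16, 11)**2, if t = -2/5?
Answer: 2058346161/625 ≈ 3.2934e+6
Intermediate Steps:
t = -2/5 (t = -2*1/5 = -2/5 ≈ -0.40000)
m(a, I) = (-2/5 + I + 2*a)**2 (m(a, I) = (a + ((a + I) - 2/5))**2 = (a + ((I + a) - 2/5))**2 = (a + (-2/5 + I + a))**2 = (-2/5 + I + 2*a)**2)
m(16, 11)**2 = ((-2 + 5*11 + 10*16)**2/25)**2 = ((-2 + 55 + 160)**2/25)**2 = ((1/25)*213**2)**2 = ((1/25)*45369)**2 = (45369/25)**2 = 2058346161/625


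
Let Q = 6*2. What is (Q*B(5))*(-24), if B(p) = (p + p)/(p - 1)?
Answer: -720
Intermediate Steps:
B(p) = 2*p/(-1 + p) (B(p) = (2*p)/(-1 + p) = 2*p/(-1 + p))
Q = 12
(Q*B(5))*(-24) = (12*(2*5/(-1 + 5)))*(-24) = (12*(2*5/4))*(-24) = (12*(2*5*(¼)))*(-24) = (12*(5/2))*(-24) = 30*(-24) = -720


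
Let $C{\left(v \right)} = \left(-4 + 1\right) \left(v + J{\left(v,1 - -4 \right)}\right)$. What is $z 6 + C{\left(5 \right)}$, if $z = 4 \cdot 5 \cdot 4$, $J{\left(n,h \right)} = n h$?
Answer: $390$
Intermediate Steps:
$J{\left(n,h \right)} = h n$
$C{\left(v \right)} = - 18 v$ ($C{\left(v \right)} = \left(-4 + 1\right) \left(v + \left(1 - -4\right) v\right) = - 3 \left(v + \left(1 + 4\right) v\right) = - 3 \left(v + 5 v\right) = - 3 \cdot 6 v = - 18 v$)
$z = 80$ ($z = 20 \cdot 4 = 80$)
$z 6 + C{\left(5 \right)} = 80 \cdot 6 - 90 = 480 - 90 = 390$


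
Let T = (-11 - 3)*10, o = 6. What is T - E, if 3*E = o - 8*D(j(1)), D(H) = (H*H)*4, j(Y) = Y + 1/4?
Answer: -376/3 ≈ -125.33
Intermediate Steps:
j(Y) = ¼ + Y (j(Y) = Y + ¼ = ¼ + Y)
D(H) = 4*H² (D(H) = H²*4 = 4*H²)
E = -44/3 (E = (6 - 32*(¼ + 1)²)/3 = (6 - 32*(5/4)²)/3 = (6 - 32*25/16)/3 = (6 - 8*25/4)/3 = (6 - 50)/3 = (⅓)*(-44) = -44/3 ≈ -14.667)
T = -140 (T = -14*10 = -140)
T - E = -140 - 1*(-44/3) = -140 + 44/3 = -376/3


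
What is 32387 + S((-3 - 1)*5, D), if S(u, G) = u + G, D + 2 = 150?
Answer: 32515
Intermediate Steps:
D = 148 (D = -2 + 150 = 148)
S(u, G) = G + u
32387 + S((-3 - 1)*5, D) = 32387 + (148 + (-3 - 1)*5) = 32387 + (148 - 4*5) = 32387 + (148 - 20) = 32387 + 128 = 32515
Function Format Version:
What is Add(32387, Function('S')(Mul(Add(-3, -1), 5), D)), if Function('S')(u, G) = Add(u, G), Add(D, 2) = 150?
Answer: 32515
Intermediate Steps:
D = 148 (D = Add(-2, 150) = 148)
Function('S')(u, G) = Add(G, u)
Add(32387, Function('S')(Mul(Add(-3, -1), 5), D)) = Add(32387, Add(148, Mul(Add(-3, -1), 5))) = Add(32387, Add(148, Mul(-4, 5))) = Add(32387, Add(148, -20)) = Add(32387, 128) = 32515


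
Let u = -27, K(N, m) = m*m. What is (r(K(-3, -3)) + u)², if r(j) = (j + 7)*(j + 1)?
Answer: 17689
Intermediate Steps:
K(N, m) = m²
r(j) = (1 + j)*(7 + j) (r(j) = (7 + j)*(1 + j) = (1 + j)*(7 + j))
(r(K(-3, -3)) + u)² = ((7 + ((-3)²)² + 8*(-3)²) - 27)² = ((7 + 9² + 8*9) - 27)² = ((7 + 81 + 72) - 27)² = (160 - 27)² = 133² = 17689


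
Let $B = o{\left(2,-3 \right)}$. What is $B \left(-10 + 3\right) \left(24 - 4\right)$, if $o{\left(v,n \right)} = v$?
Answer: $-280$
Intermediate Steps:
$B = 2$
$B \left(-10 + 3\right) \left(24 - 4\right) = 2 \left(-10 + 3\right) \left(24 - 4\right) = 2 \left(\left(-7\right) 20\right) = 2 \left(-140\right) = -280$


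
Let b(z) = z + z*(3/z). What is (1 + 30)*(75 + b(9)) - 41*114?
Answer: -1977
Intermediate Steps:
b(z) = 3 + z (b(z) = z + 3 = 3 + z)
(1 + 30)*(75 + b(9)) - 41*114 = (1 + 30)*(75 + (3 + 9)) - 41*114 = 31*(75 + 12) - 4674 = 31*87 - 4674 = 2697 - 4674 = -1977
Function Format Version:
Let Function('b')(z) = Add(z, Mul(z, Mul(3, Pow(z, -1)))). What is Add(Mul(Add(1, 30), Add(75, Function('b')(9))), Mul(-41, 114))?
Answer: -1977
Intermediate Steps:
Function('b')(z) = Add(3, z) (Function('b')(z) = Add(z, 3) = Add(3, z))
Add(Mul(Add(1, 30), Add(75, Function('b')(9))), Mul(-41, 114)) = Add(Mul(Add(1, 30), Add(75, Add(3, 9))), Mul(-41, 114)) = Add(Mul(31, Add(75, 12)), -4674) = Add(Mul(31, 87), -4674) = Add(2697, -4674) = -1977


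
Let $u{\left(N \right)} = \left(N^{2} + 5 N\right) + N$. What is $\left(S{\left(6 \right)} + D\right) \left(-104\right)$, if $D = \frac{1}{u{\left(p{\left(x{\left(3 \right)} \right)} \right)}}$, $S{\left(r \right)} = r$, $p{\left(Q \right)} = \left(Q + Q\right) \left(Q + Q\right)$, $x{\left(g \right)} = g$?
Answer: $- \frac{117949}{189} \approx -624.07$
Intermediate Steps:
$p{\left(Q \right)} = 4 Q^{2}$ ($p{\left(Q \right)} = 2 Q 2 Q = 4 Q^{2}$)
$u{\left(N \right)} = N^{2} + 6 N$
$D = \frac{1}{1512}$ ($D = \frac{1}{4 \cdot 3^{2} \left(6 + 4 \cdot 3^{2}\right)} = \frac{1}{4 \cdot 9 \left(6 + 4 \cdot 9\right)} = \frac{1}{36 \left(6 + 36\right)} = \frac{1}{36 \cdot 42} = \frac{1}{1512} \approx 0.00066138$)
$\left(S{\left(6 \right)} + D\right) \left(-104\right) = \left(6 + \frac{1}{1512}\right) \left(-104\right) = \frac{9073}{1512} \left(-104\right) = - \frac{117949}{189}$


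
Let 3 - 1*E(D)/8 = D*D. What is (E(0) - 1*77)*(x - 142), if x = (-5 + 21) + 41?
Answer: 4505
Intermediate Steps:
E(D) = 24 - 8*D**2 (E(D) = 24 - 8*D*D = 24 - 8*D**2)
x = 57 (x = 16 + 41 = 57)
(E(0) - 1*77)*(x - 142) = ((24 - 8*0**2) - 1*77)*(57 - 142) = ((24 - 8*0) - 77)*(-85) = ((24 + 0) - 77)*(-85) = (24 - 77)*(-85) = -53*(-85) = 4505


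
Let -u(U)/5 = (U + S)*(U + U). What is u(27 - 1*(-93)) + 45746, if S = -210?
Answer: 153746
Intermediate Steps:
u(U) = -10*U*(-210 + U) (u(U) = -5*(U - 210)*(U + U) = -5*(-210 + U)*2*U = -10*U*(-210 + U))
u(27 - 1*(-93)) + 45746 = 10*(27 - 1*(-93))*(210 - (27 - 1*(-93))) + 45746 = 10*(27 + 93)*(210 - (27 + 93)) + 45746 = 10*120*(210 - 1*120) + 45746 = 10*120*(210 - 120) + 45746 = 10*120*90 + 45746 = 108000 + 45746 = 153746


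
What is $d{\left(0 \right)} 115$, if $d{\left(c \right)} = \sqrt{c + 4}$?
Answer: $230$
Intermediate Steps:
$d{\left(c \right)} = \sqrt{4 + c}$
$d{\left(0 \right)} 115 = \sqrt{4 + 0} \cdot 115 = \sqrt{4} \cdot 115 = 2 \cdot 115 = 230$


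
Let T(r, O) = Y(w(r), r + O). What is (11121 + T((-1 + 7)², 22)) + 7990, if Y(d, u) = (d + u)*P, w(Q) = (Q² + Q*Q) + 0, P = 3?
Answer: 27061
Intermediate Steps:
w(Q) = 2*Q² (w(Q) = (Q² + Q²) + 0 = 2*Q² + 0 = 2*Q²)
Y(d, u) = 3*d + 3*u (Y(d, u) = (d + u)*3 = 3*d + 3*u)
T(r, O) = 3*O + 3*r + 6*r² (T(r, O) = 3*(2*r²) + 3*(r + O) = 6*r² + 3*(O + r) = 6*r² + (3*O + 3*r) = 3*O + 3*r + 6*r²)
(11121 + T((-1 + 7)², 22)) + 7990 = (11121 + (3*22 + 3*(-1 + 7)² + 6*((-1 + 7)²)²)) + 7990 = (11121 + (66 + 3*6² + 6*(6²)²)) + 7990 = (11121 + (66 + 3*36 + 6*36²)) + 7990 = (11121 + (66 + 108 + 6*1296)) + 7990 = (11121 + (66 + 108 + 7776)) + 7990 = (11121 + 7950) + 7990 = 19071 + 7990 = 27061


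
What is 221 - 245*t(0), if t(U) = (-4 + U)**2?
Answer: -3699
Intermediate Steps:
221 - 245*t(0) = 221 - 245*(-4 + 0)**2 = 221 - 245*(-4)**2 = 221 - 245*16 = 221 - 3920 = -3699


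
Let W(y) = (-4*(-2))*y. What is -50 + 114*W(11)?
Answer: 9982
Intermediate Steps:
W(y) = 8*y
-50 + 114*W(11) = -50 + 114*(8*11) = -50 + 114*88 = -50 + 10032 = 9982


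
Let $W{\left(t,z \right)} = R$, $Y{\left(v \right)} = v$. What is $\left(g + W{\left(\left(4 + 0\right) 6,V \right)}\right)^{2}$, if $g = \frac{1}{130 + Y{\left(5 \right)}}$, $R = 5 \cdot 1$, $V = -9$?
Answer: $\frac{456976}{18225} \approx 25.074$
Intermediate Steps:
$R = 5$
$W{\left(t,z \right)} = 5$
$g = \frac{1}{135}$ ($g = \frac{1}{130 + 5} = \frac{1}{135} \approx 0.0074074$)
$\left(g + W{\left(\left(4 + 0\right) 6,V \right)}\right)^{2} = \left(\frac{1}{135} + 5\right)^{2} = \left(\frac{676}{135}\right)^{2} = \frac{456976}{18225}$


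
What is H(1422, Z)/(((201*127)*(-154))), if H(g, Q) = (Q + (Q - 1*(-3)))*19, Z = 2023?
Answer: -76931/3931158 ≈ -0.019570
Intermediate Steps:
H(g, Q) = 57 + 38*Q (H(g, Q) = (Q + (Q + 3))*19 = (Q + (3 + Q))*19 = (3 + 2*Q)*19 = 57 + 38*Q)
H(1422, Z)/(((201*127)*(-154))) = (57 + 38*2023)/(((201*127)*(-154))) = (57 + 76874)/((25527*(-154))) = 76931/(-3931158) = 76931*(-1/3931158) = -76931/3931158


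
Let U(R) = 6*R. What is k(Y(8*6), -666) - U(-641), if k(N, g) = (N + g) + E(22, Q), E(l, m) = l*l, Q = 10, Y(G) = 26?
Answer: 3690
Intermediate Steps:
E(l, m) = l²
k(N, g) = 484 + N + g (k(N, g) = (N + g) + 22² = (N + g) + 484 = 484 + N + g)
k(Y(8*6), -666) - U(-641) = (484 + 26 - 666) - 6*(-641) = -156 - 1*(-3846) = -156 + 3846 = 3690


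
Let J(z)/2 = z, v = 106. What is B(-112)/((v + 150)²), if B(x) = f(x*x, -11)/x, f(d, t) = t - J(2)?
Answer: 15/7340032 ≈ 2.0436e-6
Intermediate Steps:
J(z) = 2*z
f(d, t) = -4 + t (f(d, t) = t - 2*2 = t - 1*4 = t - 4 = -4 + t)
B(x) = -15/x (B(x) = (-4 - 11)/x = -15/x)
B(-112)/((v + 150)²) = (-15/(-112))/((106 + 150)²) = (-15*(-1/112))/(256²) = (15/112)/65536 = (15/112)*(1/65536) = 15/7340032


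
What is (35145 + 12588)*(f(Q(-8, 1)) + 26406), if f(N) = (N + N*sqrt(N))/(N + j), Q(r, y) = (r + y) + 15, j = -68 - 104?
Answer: 51677846052/41 - 190932*sqrt(2)/41 ≈ 1.2604e+9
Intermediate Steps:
j = -172
Q(r, y) = 15 + r + y
f(N) = (N + N**(3/2))/(-172 + N) (f(N) = (N + N*sqrt(N))/(N - 172) = (N + N**(3/2))/(-172 + N))
(35145 + 12588)*(f(Q(-8, 1)) + 26406) = (35145 + 12588)*(((15 - 8 + 1) + (15 - 8 + 1)**(3/2))/(-172 + (15 - 8 + 1)) + 26406) = 47733*((8 + 8**(3/2))/(-172 + 8) + 26406) = 47733*((8 + 16*sqrt(2))/(-164) + 26406) = 47733*(-(8 + 16*sqrt(2))/164 + 26406) = 47733*((-2/41 - 4*sqrt(2)/41) + 26406) = 47733*(1082644/41 - 4*sqrt(2)/41) = 51677846052/41 - 190932*sqrt(2)/41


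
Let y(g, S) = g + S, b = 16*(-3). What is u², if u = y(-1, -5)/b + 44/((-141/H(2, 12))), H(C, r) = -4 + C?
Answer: 714025/1272384 ≈ 0.56117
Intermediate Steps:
b = -48
y(g, S) = S + g
u = 845/1128 (u = (-5 - 1)/(-48) + 44/((-141/(-4 + 2))) = -6*(-1/48) + 44/((-141/(-2))) = ⅛ + 44/((-141*(-½))) = ⅛ + 44/(141/2) = ⅛ + 44*(2/141) = ⅛ + 88/141 = 845/1128 ≈ 0.74911)
u² = (845/1128)² = 714025/1272384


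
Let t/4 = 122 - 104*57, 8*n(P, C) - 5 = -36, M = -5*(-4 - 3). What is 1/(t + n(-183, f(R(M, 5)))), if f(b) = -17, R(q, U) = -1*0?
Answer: -8/185823 ≈ -4.3052e-5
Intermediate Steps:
M = 35 (M = -5*(-7) = 35)
R(q, U) = 0
n(P, C) = -31/8 (n(P, C) = 5/8 + (⅛)*(-36) = 5/8 - 9/2 = -31/8)
t = -23224 (t = 4*(122 - 104*57) = 4*(122 - 5928) = 4*(-5806) = -23224)
1/(t + n(-183, f(R(M, 5)))) = 1/(-23224 - 31/8) = 1/(-185823/8) = -8/185823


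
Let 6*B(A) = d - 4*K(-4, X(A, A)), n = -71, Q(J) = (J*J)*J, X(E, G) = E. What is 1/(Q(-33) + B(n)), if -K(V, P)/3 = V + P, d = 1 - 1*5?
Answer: -3/108263 ≈ -2.7710e-5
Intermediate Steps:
Q(J) = J**3 (Q(J) = J**2*J = J**3)
d = -4 (d = 1 - 5 = -4)
K(V, P) = -3*P - 3*V (K(V, P) = -3*(V + P) = -3*(P + V) = -3*P - 3*V)
B(A) = -26/3 + 2*A (B(A) = (-4 - 4*(-3*A - 3*(-4)))/6 = (-4 - 4*(-3*A + 12))/6 = (-4 - 4*(12 - 3*A))/6 = (-4 + (-48 + 12*A))/6 = (-52 + 12*A)/6 = -26/3 + 2*A)
1/(Q(-33) + B(n)) = 1/((-33)**3 + (-26/3 + 2*(-71))) = 1/(-35937 + (-26/3 - 142)) = 1/(-35937 - 452/3) = 1/(-108263/3) = -3/108263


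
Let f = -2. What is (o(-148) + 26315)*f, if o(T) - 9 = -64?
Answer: -52520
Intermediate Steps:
o(T) = -55 (o(T) = 9 - 64 = -55)
(o(-148) + 26315)*f = (-55 + 26315)*(-2) = 26260*(-2) = -52520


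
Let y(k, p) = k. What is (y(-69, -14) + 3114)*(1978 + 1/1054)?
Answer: 6348255585/1054 ≈ 6.0230e+6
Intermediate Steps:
(y(-69, -14) + 3114)*(1978 + 1/1054) = (-69 + 3114)*(1978 + 1/1054) = 3045*(1978 + 1/1054) = 3045*(2084813/1054) = 6348255585/1054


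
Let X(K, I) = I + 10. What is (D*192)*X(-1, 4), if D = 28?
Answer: 75264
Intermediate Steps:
X(K, I) = 10 + I
(D*192)*X(-1, 4) = (28*192)*(10 + 4) = 5376*14 = 75264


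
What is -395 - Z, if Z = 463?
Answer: -858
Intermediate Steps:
-395 - Z = -395 - 1*463 = -395 - 463 = -858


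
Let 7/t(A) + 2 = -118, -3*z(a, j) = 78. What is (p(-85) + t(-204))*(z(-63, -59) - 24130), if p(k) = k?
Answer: 20546691/10 ≈ 2.0547e+6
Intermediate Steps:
z(a, j) = -26 (z(a, j) = -⅓*78 = -26)
t(A) = -7/120 (t(A) = 7/(-2 - 118) = 7/(-120) = 7*(-1/120) = -7/120)
(p(-85) + t(-204))*(z(-63, -59) - 24130) = (-85 - 7/120)*(-26 - 24130) = -10207/120*(-24156) = 20546691/10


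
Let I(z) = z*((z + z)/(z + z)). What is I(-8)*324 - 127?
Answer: -2719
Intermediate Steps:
I(z) = z (I(z) = z*((2*z)/((2*z))) = z*((2*z)*(1/(2*z))) = z*1 = z)
I(-8)*324 - 127 = -8*324 - 127 = -2592 - 127 = -2719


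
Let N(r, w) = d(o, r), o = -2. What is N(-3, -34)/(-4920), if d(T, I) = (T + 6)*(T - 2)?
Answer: 2/615 ≈ 0.0032520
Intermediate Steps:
d(T, I) = (-2 + T)*(6 + T) (d(T, I) = (6 + T)*(-2 + T) = (-2 + T)*(6 + T))
N(r, w) = -16 (N(r, w) = -12 + (-2)² + 4*(-2) = -12 + 4 - 8 = -16)
N(-3, -34)/(-4920) = -16/(-4920) = -16*(-1/4920) = 2/615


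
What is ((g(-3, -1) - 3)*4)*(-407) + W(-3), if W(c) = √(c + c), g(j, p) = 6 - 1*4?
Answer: 1628 + I*√6 ≈ 1628.0 + 2.4495*I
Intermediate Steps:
g(j, p) = 2 (g(j, p) = 6 - 4 = 2)
W(c) = √2*√c (W(c) = √(2*c) = √2*√c)
((g(-3, -1) - 3)*4)*(-407) + W(-3) = ((2 - 3)*4)*(-407) + √2*√(-3) = -1*4*(-407) + √2*(I*√3) = -4*(-407) + I*√6 = 1628 + I*√6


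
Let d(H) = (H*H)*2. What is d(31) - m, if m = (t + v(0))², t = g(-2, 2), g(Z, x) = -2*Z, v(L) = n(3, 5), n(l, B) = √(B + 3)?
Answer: 1898 - 16*√2 ≈ 1875.4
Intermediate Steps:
d(H) = 2*H² (d(H) = H²*2 = 2*H²)
n(l, B) = √(3 + B)
v(L) = 2*√2 (v(L) = √(3 + 5) = √8 = 2*√2)
t = 4 (t = -2*(-2) = 4)
m = (4 + 2*√2)² ≈ 46.627
d(31) - m = 2*31² - (24 + 16*√2) = 2*961 + (-24 - 16*√2) = 1922 + (-24 - 16*√2) = 1898 - 16*√2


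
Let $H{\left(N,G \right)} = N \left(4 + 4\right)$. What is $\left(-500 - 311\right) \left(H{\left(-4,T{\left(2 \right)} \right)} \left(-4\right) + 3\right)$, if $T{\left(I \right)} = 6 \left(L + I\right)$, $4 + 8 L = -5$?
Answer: $-106241$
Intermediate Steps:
$L = - \frac{9}{8}$ ($L = - \frac{1}{2} + \frac{1}{8} \left(-5\right) = - \frac{1}{2} - \frac{5}{8} = - \frac{9}{8} \approx -1.125$)
$T{\left(I \right)} = - \frac{27}{4} + 6 I$ ($T{\left(I \right)} = 6 \left(- \frac{9}{8} + I\right) = - \frac{27}{4} + 6 I$)
$H{\left(N,G \right)} = 8 N$ ($H{\left(N,G \right)} = N 8 = 8 N$)
$\left(-500 - 311\right) \left(H{\left(-4,T{\left(2 \right)} \right)} \left(-4\right) + 3\right) = \left(-500 - 311\right) \left(8 \left(-4\right) \left(-4\right) + 3\right) = - 811 \left(\left(-32\right) \left(-4\right) + 3\right) = - 811 \left(128 + 3\right) = \left(-811\right) 131 = -106241$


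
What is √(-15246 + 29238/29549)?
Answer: 8*I*√207985630281/29549 ≈ 123.47*I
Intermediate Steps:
√(-15246 + 29238/29549) = √(-450474816/29549) = 8*I*√207985630281/29549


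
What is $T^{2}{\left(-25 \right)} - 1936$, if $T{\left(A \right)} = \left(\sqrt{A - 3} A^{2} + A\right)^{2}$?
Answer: $119587891013689 + 1367109375000 i \sqrt{7} \approx 1.1959 \cdot 10^{14} + 3.617 \cdot 10^{12} i$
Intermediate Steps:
$T{\left(A \right)} = \left(A + A^{2} \sqrt{-3 + A}\right)^{2}$ ($T{\left(A \right)} = \left(\sqrt{-3 + A} A^{2} + A\right)^{2} = \left(A^{2} \sqrt{-3 + A} + A\right)^{2} = \left(A + A^{2} \sqrt{-3 + A}\right)^{2}$)
$T^{2}{\left(-25 \right)} - 1936 = \left(\left(-25\right)^{2} \left(1 - 25 \sqrt{-3 - 25}\right)^{2}\right)^{2} - 1936 = \left(625 \left(1 - 25 \sqrt{-28}\right)^{2}\right)^{2} - 1936 = \left(625 \left(1 - 25 \cdot 2 i \sqrt{7}\right)^{2}\right)^{2} - 1936 = \left(625 \left(1 - 50 i \sqrt{7}\right)^{2}\right)^{2} - 1936 = 390625 \left(1 - 50 i \sqrt{7}\right)^{4} - 1936 = -1936 + 390625 \left(1 - 50 i \sqrt{7}\right)^{4}$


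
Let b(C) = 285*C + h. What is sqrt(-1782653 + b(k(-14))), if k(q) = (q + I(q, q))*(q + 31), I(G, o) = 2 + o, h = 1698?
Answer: 5*I*sqrt(76277) ≈ 1380.9*I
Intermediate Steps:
k(q) = (2 + 2*q)*(31 + q) (k(q) = (q + (2 + q))*(q + 31) = (2 + 2*q)*(31 + q))
b(C) = 1698 + 285*C (b(C) = 285*C + 1698 = 1698 + 285*C)
sqrt(-1782653 + b(k(-14))) = sqrt(-1782653 + (1698 + 285*(62 + 2*(-14)**2 + 64*(-14)))) = sqrt(-1782653 + (1698 + 285*(62 + 2*196 - 896))) = sqrt(-1782653 + (1698 + 285*(62 + 392 - 896))) = sqrt(-1782653 + (1698 + 285*(-442))) = sqrt(-1782653 + (1698 - 125970)) = sqrt(-1782653 - 124272) = sqrt(-1906925) = 5*I*sqrt(76277)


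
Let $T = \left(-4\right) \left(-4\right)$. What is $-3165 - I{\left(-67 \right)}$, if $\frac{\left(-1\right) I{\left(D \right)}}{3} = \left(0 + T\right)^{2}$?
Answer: $-2397$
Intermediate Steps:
$T = 16$
$I{\left(D \right)} = -768$ ($I{\left(D \right)} = - 3 \left(0 + 16\right)^{2} = - 3 \cdot 16^{2} = \left(-3\right) 256 = -768$)
$-3165 - I{\left(-67 \right)} = -3165 - -768 = -3165 + 768 = -2397$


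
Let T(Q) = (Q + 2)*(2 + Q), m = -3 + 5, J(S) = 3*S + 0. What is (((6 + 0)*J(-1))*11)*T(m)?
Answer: -3168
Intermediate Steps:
J(S) = 3*S
m = 2
T(Q) = (2 + Q)**2 (T(Q) = (2 + Q)*(2 + Q) = (2 + Q)**2)
(((6 + 0)*J(-1))*11)*T(m) = (((6 + 0)*(3*(-1)))*11)*(2 + 2)**2 = ((6*(-3))*11)*4**2 = -18*11*16 = -198*16 = -3168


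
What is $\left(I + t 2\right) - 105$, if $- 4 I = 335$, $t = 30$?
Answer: $- \frac{515}{4} \approx -128.75$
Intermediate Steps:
$I = - \frac{335}{4}$ ($I = \left(- \frac{1}{4}\right) 335 = - \frac{335}{4} \approx -83.75$)
$\left(I + t 2\right) - 105 = \left(- \frac{335}{4} + 30 \cdot 2\right) - 105 = \left(- \frac{335}{4} + 60\right) - 105 = - \frac{95}{4} - 105 = - \frac{515}{4}$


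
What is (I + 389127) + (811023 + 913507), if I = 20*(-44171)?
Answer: 1230237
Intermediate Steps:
I = -883420
(I + 389127) + (811023 + 913507) = (-883420 + 389127) + (811023 + 913507) = -494293 + 1724530 = 1230237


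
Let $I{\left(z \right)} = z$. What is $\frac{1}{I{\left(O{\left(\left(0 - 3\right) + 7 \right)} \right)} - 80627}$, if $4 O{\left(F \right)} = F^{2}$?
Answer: $- \frac{1}{80623} \approx -1.2403 \cdot 10^{-5}$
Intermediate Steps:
$O{\left(F \right)} = \frac{F^{2}}{4}$
$\frac{1}{I{\left(O{\left(\left(0 - 3\right) + 7 \right)} \right)} - 80627} = \frac{1}{\frac{\left(\left(0 - 3\right) + 7\right)^{2}}{4} - 80627} = \frac{1}{\frac{\left(-3 + 7\right)^{2}}{4} - 80627} = \frac{1}{\frac{4^{2}}{4} - 80627} = \frac{1}{\frac{1}{4} \cdot 16 - 80627} = \frac{1}{4 - 80627} = \frac{1}{-80623} = - \frac{1}{80623}$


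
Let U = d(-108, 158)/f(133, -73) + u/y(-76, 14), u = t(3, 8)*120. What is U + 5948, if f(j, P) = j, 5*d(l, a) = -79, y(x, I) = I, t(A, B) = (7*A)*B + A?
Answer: 4930041/665 ≈ 7413.6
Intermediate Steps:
t(A, B) = A + 7*A*B (t(A, B) = 7*A*B + A = A + 7*A*B)
d(l, a) = -79/5 (d(l, a) = (⅕)*(-79) = -79/5)
u = 20520 (u = (3*(1 + 7*8))*120 = (3*(1 + 56))*120 = (3*57)*120 = 171*120 = 20520)
U = 974621/665 (U = -79/5/133 + 20520/14 = -79/5*1/133 + 20520*(1/14) = -79/665 + 10260/7 = 974621/665 ≈ 1465.6)
U + 5948 = 974621/665 + 5948 = 4930041/665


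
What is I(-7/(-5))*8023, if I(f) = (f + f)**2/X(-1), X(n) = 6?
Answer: 786254/75 ≈ 10483.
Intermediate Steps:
I(f) = 2*f**2/3 (I(f) = (f + f)**2/6 = (2*f)**2*(1/6) = (4*f**2)*(1/6) = 2*f**2/3)
I(-7/(-5))*8023 = (2*(-7/(-5))**2/3)*8023 = (2*(-7*(-1/5))**2/3)*8023 = (2*(7/5)**2/3)*8023 = ((2/3)*(49/25))*8023 = (98/75)*8023 = 786254/75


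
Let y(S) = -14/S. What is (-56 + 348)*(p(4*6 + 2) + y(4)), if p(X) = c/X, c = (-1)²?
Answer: -13140/13 ≈ -1010.8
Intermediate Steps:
c = 1
p(X) = 1/X
y(S) = -14/S
(-56 + 348)*(p(4*6 + 2) + y(4)) = (-56 + 348)*(1/(4*6 + 2) - 14/4) = 292*(1/(24 + 2) - 14*¼) = 292*(1/26 - 7/2) = 292*(-45/13) = -13140/13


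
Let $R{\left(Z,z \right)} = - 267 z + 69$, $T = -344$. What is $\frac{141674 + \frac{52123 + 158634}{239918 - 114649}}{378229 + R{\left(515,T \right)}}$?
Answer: $\frac{17747571063}{58894719274} \approx 0.30134$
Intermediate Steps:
$R{\left(Z,z \right)} = 69 - 267 z$
$\frac{141674 + \frac{52123 + 158634}{239918 - 114649}}{378229 + R{\left(515,T \right)}} = \frac{141674 + \frac{52123 + 158634}{239918 - 114649}}{378229 + \left(69 - -91848\right)} = \frac{141674 + \frac{210757}{125269}}{378229 + \left(69 + 91848\right)} = \frac{141674 + 210757 \cdot \frac{1}{125269}}{378229 + 91917} = \frac{141674 + \frac{210757}{125269}}{470146} = \frac{17747571063}{125269} \cdot \frac{1}{470146} = \frac{17747571063}{58894719274}$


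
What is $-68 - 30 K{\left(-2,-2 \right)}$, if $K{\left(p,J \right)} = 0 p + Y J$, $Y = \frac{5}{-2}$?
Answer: $-218$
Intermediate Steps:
$Y = - \frac{5}{2}$ ($Y = 5 \left(- \frac{1}{2}\right) = - \frac{5}{2} \approx -2.5$)
$K{\left(p,J \right)} = - \frac{5 J}{2}$ ($K{\left(p,J \right)} = 0 p - \frac{5 J}{2} = 0 - \frac{5 J}{2} = - \frac{5 J}{2}$)
$-68 - 30 K{\left(-2,-2 \right)} = -68 - 30 \left(\left(- \frac{5}{2}\right) \left(-2\right)\right) = -68 - 150 = -218$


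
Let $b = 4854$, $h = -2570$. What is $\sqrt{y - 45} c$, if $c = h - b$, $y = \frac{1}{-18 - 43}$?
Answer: $- \frac{7424 i \sqrt{167506}}{61} \approx - 49811.0 i$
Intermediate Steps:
$y = - \frac{1}{61}$ ($y = \frac{1}{-61} = - \frac{1}{61} \approx -0.016393$)
$c = -7424$ ($c = -2570 - 4854 = -7424$)
$\sqrt{y - 45} c = \sqrt{- \frac{1}{61} - 45} \left(-7424\right) = \sqrt{- \frac{2746}{61}} \left(-7424\right) = \frac{i \sqrt{167506}}{61} \left(-7424\right) = - \frac{7424 i \sqrt{167506}}{61}$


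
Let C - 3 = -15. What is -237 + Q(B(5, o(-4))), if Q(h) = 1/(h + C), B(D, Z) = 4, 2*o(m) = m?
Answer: -1897/8 ≈ -237.13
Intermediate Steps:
C = -12 (C = 3 - 15 = -12)
o(m) = m/2
Q(h) = 1/(-12 + h) (Q(h) = 1/(h - 12) = 1/(-12 + h))
-237 + Q(B(5, o(-4))) = -237 + 1/(-12 + 4) = -237 + 1/(-8) = -237 - ⅛ = -1897/8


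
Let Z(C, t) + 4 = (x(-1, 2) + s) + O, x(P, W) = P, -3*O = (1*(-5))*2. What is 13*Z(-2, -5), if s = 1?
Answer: -26/3 ≈ -8.6667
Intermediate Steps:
O = 10/3 (O = -1*(-5)*2/3 = -(-5)*2/3 = -⅓*(-10) = 10/3 ≈ 3.3333)
Z(C, t) = -⅔ (Z(C, t) = -4 + ((-1 + 1) + 10/3) = -4 + (0 + 10/3) = -4 + 10/3 = -⅔)
13*Z(-2, -5) = 13*(-⅔) = -26/3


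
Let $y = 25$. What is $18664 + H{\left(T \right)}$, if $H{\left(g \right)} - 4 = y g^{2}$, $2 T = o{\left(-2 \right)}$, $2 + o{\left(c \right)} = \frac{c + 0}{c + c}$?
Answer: $\frac{298913}{16} \approx 18682.0$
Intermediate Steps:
$o{\left(c \right)} = - \frac{3}{2}$ ($o{\left(c \right)} = -2 + \frac{c + 0}{c + c} = -2 + \frac{c}{2 c} = -2 + c \frac{1}{2 c} = -2 + \frac{1}{2} = - \frac{3}{2}$)
$T = - \frac{3}{4}$ ($T = \frac{1}{2} \left(- \frac{3}{2}\right) = - \frac{3}{4} \approx -0.75$)
$H{\left(g \right)} = 4 + 25 g^{2}$
$18664 + H{\left(T \right)} = 18664 + \left(4 + 25 \left(- \frac{3}{4}\right)^{2}\right) = 18664 + \left(4 + 25 \cdot \frac{9}{16}\right) = 18664 + \left(4 + \frac{225}{16}\right) = 18664 + \frac{289}{16} = \frac{298913}{16}$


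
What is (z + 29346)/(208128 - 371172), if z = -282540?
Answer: 42199/27174 ≈ 1.5529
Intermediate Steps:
(z + 29346)/(208128 - 371172) = (-282540 + 29346)/(208128 - 371172) = -253194/(-163044) = -253194*(-1/163044) = 42199/27174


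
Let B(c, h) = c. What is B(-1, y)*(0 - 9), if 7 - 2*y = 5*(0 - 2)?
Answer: 9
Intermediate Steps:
y = 17/2 (y = 7/2 - 5*(0 - 2)/2 = 7/2 - 5*(-2)/2 = 7/2 - ½*(-10) = 7/2 + 5 = 17/2 ≈ 8.5000)
B(-1, y)*(0 - 9) = -(0 - 9) = -1*(-9) = 9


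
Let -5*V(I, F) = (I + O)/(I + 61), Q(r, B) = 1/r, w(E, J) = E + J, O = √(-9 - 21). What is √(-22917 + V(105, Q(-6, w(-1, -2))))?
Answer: √(-15787608450 - 830*I*√30)/830 ≈ 2.1796e-5 - 151.38*I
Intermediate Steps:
O = I*√30 (O = √(-30) = I*√30 ≈ 5.4772*I)
V(I, F) = -(I + I*√30)/(5*(61 + I)) (V(I, F) = -(I + I*√30)/(5*(I + 61)) = -(I + I*√30)/(5*(61 + I)))
√(-22917 + V(105, Q(-6, w(-1, -2)))) = √(-22917 + (-1*105 - I*√30)/(5*(61 + 105))) = √(-22917 + (⅕)*(-105 - I*√30)/166) = √(-22917 + (⅕)*(1/166)*(-105 - I*√30)) = √(-22917 + (-21/166 - I*√30/830)) = √(-3804243/166 - I*√30/830)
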